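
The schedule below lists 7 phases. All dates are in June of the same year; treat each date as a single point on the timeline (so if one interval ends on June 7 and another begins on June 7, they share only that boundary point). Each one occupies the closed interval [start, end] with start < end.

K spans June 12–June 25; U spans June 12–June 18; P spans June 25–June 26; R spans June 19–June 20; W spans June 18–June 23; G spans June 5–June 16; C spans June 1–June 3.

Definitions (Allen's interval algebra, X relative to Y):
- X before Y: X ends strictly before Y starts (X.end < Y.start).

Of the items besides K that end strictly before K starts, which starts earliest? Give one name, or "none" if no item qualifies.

Target K = [June 12, June 25].
C [June 1, June 3] → before → candidate.
G [June 5, June 16] → overlaps → excluded.
P [June 25, June 26] → met-by → excluded.
R [June 19, June 20] → during → excluded.
U [June 12, June 18] → starts → excluded.
W [June 18, June 23] → during → excluded.
Among candidates, earliest start is June 1 → C.

C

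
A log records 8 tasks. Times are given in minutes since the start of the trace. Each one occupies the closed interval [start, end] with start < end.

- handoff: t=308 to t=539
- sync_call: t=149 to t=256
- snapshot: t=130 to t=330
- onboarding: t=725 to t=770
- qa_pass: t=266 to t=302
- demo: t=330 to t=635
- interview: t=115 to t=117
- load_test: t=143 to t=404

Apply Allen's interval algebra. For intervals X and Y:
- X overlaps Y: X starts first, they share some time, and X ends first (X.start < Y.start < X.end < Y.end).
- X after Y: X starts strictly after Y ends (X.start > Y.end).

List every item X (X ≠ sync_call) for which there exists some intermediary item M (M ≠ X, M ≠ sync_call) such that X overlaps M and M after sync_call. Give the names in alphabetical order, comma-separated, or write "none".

handoff, load_test, snapshot

Target sync_call = [t=149, t=256].
Intermediaries M with M after sync_call: demo, handoff, onboarding, qa_pass.
Via demo — items with X overlaps demo: handoff, load_test.
Via handoff — items with X overlaps handoff: load_test, snapshot.
Via onboarding — items with X overlaps onboarding: none.
Via qa_pass — items with X overlaps qa_pass: none.
Union: handoff, load_test, snapshot.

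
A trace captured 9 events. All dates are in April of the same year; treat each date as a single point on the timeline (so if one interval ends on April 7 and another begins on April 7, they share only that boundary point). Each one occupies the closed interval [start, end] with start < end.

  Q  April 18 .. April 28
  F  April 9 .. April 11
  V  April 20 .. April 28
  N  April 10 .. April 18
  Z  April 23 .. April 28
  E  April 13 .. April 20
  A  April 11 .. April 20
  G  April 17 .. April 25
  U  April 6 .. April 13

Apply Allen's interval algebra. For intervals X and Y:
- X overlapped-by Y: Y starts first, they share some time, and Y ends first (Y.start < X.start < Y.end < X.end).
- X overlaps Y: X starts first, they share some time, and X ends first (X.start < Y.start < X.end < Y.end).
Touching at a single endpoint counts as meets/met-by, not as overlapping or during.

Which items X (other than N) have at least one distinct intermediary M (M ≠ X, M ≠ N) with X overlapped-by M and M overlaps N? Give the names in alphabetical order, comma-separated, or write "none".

A

Target N = [April 10, April 18].
Intermediaries M with M overlaps N: F, U.
Via F — items with X overlapped-by F: none.
Via U — items with X overlapped-by U: A.
Union: A.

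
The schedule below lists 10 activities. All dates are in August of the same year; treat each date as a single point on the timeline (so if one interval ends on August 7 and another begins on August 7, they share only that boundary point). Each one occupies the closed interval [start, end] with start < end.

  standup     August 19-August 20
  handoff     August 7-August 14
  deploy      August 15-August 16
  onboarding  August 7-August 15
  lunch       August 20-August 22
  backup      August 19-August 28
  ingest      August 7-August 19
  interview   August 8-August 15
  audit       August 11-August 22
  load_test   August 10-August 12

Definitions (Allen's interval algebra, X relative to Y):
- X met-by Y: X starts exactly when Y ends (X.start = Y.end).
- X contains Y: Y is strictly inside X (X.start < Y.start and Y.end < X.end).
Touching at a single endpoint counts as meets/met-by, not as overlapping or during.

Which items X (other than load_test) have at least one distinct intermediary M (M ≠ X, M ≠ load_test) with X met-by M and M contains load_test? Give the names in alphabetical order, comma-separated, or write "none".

backup, deploy, standup

Target load_test = [August 10, August 12].
Intermediaries M with M contains load_test: handoff, ingest, interview, onboarding.
Via handoff — items with X met-by handoff: none.
Via ingest — items with X met-by ingest: backup, standup.
Via interview — items with X met-by interview: deploy.
Via onboarding — items with X met-by onboarding: deploy.
Union: backup, deploy, standup.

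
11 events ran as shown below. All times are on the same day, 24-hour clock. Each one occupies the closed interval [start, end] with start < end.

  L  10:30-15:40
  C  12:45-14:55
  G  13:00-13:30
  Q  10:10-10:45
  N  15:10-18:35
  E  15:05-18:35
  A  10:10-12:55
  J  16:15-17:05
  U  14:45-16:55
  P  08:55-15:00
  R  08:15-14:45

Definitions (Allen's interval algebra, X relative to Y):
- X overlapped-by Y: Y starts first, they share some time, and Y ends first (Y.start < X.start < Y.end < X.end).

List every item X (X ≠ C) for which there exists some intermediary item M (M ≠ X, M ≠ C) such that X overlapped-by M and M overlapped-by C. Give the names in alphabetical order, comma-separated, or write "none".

Target C = [12:45, 14:55].
Intermediaries M with M overlapped-by C: U.
Via U — items with X overlapped-by U: E, J, N.
Union: E, J, N.

E, J, N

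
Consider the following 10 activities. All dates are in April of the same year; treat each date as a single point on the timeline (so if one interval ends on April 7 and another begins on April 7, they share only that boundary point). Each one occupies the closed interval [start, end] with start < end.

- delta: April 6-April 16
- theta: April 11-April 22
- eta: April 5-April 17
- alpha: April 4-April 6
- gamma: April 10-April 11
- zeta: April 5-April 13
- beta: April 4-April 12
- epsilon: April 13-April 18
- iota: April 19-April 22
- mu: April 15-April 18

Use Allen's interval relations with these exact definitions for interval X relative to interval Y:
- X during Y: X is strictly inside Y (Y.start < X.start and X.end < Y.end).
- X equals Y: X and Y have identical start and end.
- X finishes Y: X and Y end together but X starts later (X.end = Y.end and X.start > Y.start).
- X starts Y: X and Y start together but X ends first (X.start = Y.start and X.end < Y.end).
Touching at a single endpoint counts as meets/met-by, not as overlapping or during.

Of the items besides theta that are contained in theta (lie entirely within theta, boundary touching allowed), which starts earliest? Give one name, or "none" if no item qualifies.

epsilon

Target theta = [April 11, April 22].
alpha [April 4, April 6] → before → excluded.
beta [April 4, April 12] → overlaps → excluded.
delta [April 6, April 16] → overlaps → excluded.
epsilon [April 13, April 18] → during → candidate.
eta [April 5, April 17] → overlaps → excluded.
gamma [April 10, April 11] → meets → excluded.
iota [April 19, April 22] → finishes → candidate.
mu [April 15, April 18] → during → candidate.
zeta [April 5, April 13] → overlaps → excluded.
Among candidates, earliest start is April 13 → epsilon.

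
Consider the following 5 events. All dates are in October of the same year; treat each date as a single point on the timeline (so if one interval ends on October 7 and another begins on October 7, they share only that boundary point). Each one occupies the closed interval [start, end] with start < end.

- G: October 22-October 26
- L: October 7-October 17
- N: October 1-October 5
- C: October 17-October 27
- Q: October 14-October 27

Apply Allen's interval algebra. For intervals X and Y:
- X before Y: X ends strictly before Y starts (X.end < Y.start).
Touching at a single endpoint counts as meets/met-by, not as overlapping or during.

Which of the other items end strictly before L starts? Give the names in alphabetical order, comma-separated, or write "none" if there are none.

N

Target L = [October 7, October 17].
C [October 17, October 27] → met-by → no.
G [October 22, October 26] → after → no.
N [October 1, October 5] → before → yes.
Q [October 14, October 27] → overlapped-by → no.
Result: N.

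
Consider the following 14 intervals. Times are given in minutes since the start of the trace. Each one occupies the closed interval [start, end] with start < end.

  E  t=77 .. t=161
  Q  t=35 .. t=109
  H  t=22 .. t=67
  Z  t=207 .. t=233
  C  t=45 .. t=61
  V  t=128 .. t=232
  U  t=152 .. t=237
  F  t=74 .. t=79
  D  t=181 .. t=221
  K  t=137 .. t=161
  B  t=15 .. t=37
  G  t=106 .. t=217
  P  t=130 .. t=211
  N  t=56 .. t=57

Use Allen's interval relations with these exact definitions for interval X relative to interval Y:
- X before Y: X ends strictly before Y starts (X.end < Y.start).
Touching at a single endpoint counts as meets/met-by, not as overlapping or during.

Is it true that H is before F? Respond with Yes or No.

H = [t=22, t=67], F = [t=74, t=79].
Actual relation of H to F: before.
Asked whether 'before' holds → Yes.

Yes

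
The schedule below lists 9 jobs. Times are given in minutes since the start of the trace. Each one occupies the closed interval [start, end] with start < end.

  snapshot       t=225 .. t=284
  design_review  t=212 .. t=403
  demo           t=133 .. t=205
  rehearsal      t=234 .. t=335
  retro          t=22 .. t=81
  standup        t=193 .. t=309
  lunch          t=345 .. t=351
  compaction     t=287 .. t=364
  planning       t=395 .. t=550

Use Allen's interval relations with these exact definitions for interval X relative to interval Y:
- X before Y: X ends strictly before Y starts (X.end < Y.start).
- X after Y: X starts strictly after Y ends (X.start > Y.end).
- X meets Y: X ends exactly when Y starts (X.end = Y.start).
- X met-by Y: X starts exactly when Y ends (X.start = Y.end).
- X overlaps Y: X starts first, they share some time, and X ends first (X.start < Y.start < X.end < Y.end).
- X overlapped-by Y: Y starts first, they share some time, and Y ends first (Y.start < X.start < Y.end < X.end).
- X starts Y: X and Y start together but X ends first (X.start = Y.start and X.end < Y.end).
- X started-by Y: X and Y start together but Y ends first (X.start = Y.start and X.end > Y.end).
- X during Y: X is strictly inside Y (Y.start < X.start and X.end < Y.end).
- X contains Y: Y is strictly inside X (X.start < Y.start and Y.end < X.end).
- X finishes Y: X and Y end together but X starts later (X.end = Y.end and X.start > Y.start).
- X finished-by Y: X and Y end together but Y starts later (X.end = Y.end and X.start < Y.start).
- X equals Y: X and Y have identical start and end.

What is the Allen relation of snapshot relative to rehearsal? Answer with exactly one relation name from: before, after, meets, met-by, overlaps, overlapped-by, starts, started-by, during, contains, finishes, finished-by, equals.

overlaps

snapshot = [t=225, t=284]; rehearsal = [t=234, t=335].
Compare endpoints: snapshot.start < rehearsal.start, snapshot.start < rehearsal.end, snapshot.end > rehearsal.start, snapshot.end < rehearsal.end.
That pattern is 'overlaps'.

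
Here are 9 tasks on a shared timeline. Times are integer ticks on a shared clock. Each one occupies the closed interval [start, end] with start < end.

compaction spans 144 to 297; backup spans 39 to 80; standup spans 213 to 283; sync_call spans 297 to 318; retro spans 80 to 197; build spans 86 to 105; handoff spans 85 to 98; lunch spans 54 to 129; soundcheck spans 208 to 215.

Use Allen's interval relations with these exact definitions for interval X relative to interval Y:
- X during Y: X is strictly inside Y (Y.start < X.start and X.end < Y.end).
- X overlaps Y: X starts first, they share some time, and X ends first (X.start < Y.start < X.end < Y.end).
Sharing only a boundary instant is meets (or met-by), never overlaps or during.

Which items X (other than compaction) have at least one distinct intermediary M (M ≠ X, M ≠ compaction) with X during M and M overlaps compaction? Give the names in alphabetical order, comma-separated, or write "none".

Target compaction = [144, 297].
Intermediaries M with M overlaps compaction: retro.
Via retro — items with X during retro: build, handoff.
Union: build, handoff.

build, handoff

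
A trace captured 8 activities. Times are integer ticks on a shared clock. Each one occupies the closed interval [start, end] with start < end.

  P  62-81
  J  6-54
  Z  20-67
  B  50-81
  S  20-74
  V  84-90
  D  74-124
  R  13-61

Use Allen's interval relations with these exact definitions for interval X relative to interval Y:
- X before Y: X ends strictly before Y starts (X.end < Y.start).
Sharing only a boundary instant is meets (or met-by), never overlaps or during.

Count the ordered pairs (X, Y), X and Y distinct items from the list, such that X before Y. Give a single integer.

Checking all 56 ordered pairs for relation 'before'; matching pairs in alphabetical order:
(B, V): B before V ✓
(J, D): J before D ✓
(J, P): J before P ✓
(J, V): J before V ✓
(P, V): P before V ✓
(R, D): R before D ✓
(R, P): R before P ✓
(R, V): R before V ✓
(S, V): S before V ✓
(Z, D): Z before D ✓
(Z, V): Z before V ✓
Count: 11.

11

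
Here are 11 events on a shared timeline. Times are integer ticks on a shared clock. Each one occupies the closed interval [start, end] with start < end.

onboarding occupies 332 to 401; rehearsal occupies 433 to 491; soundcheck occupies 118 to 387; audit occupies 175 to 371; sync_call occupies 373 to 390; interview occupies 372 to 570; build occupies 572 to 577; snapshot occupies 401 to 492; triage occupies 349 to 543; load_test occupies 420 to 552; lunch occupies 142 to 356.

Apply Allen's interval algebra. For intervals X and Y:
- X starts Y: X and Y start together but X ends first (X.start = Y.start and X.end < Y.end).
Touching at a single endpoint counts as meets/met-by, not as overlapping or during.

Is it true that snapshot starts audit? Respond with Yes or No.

snapshot = [401, 492], audit = [175, 371].
Actual relation of snapshot to audit: after.
Asked whether 'starts' holds → No.

No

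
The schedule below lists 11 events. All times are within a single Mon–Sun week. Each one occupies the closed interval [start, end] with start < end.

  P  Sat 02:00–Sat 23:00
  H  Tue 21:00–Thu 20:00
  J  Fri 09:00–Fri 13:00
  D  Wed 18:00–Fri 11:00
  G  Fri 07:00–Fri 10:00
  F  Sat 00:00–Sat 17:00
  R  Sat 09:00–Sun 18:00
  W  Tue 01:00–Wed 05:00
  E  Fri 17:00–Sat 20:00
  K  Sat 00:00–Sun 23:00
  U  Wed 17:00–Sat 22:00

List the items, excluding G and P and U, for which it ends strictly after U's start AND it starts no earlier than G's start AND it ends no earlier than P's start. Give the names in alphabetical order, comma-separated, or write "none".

E, F, K, R

Conditions: its end is strictly after U's start (X.end > Wed 17:00) AND its start is no earlier than G's start (X.start >= Fri 07:00) AND its end is no earlier than P's start (X.end >= Sat 02:00).
D: end Fri 11:00 > Wed 17:00? ✓; start Wed 18:00 >= Fri 07:00? ✗; end Fri 11:00 >= Sat 02:00? ✗ → no.
E: end Sat 20:00 > Wed 17:00? ✓; start Fri 17:00 >= Fri 07:00? ✓; end Sat 20:00 >= Sat 02:00? ✓ → yes.
F: end Sat 17:00 > Wed 17:00? ✓; start Sat 00:00 >= Fri 07:00? ✓; end Sat 17:00 >= Sat 02:00? ✓ → yes.
H: end Thu 20:00 > Wed 17:00? ✓; start Tue 21:00 >= Fri 07:00? ✗; end Thu 20:00 >= Sat 02:00? ✗ → no.
J: end Fri 13:00 > Wed 17:00? ✓; start Fri 09:00 >= Fri 07:00? ✓; end Fri 13:00 >= Sat 02:00? ✗ → no.
K: end Sun 23:00 > Wed 17:00? ✓; start Sat 00:00 >= Fri 07:00? ✓; end Sun 23:00 >= Sat 02:00? ✓ → yes.
R: end Sun 18:00 > Wed 17:00? ✓; start Sat 09:00 >= Fri 07:00? ✓; end Sun 18:00 >= Sat 02:00? ✓ → yes.
W: end Wed 05:00 > Wed 17:00? ✗; start Tue 01:00 >= Fri 07:00? ✗; end Wed 05:00 >= Sat 02:00? ✗ → no.
Result: E, F, K, R.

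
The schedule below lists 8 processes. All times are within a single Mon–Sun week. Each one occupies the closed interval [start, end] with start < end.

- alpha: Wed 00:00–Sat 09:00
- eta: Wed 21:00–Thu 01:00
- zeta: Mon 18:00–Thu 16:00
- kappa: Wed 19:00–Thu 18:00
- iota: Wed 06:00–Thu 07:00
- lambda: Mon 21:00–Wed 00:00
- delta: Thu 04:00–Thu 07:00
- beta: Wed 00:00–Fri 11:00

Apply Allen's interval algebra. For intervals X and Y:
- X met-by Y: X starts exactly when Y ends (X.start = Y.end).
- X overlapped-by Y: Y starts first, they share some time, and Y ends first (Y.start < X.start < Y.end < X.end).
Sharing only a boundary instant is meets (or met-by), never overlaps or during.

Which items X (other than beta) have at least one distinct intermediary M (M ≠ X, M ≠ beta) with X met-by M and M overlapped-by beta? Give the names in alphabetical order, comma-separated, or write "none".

Target beta = [Wed 00:00, Fri 11:00].
Intermediaries M with M overlapped-by beta: none.
Union: none.

none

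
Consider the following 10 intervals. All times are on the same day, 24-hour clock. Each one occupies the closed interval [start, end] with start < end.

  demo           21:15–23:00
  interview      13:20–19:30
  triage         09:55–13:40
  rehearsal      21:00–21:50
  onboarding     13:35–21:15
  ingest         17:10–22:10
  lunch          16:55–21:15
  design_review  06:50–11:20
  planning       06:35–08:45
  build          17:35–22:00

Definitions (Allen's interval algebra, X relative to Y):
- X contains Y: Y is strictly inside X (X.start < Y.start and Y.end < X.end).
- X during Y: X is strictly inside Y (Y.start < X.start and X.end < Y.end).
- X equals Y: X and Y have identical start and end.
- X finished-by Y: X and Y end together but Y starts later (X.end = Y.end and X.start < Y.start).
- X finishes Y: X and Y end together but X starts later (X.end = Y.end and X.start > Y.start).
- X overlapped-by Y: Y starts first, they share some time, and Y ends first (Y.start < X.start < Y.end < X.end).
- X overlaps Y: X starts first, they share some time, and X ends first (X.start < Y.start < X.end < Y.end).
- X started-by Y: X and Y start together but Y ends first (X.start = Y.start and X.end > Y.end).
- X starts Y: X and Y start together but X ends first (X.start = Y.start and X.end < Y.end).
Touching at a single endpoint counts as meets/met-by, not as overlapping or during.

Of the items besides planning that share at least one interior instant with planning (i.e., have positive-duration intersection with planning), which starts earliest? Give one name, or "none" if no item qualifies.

Target planning = [06:35, 08:45].
build [17:35, 22:00] → after → excluded.
demo [21:15, 23:00] → after → excluded.
design_review [06:50, 11:20] → overlapped-by → candidate.
ingest [17:10, 22:10] → after → excluded.
interview [13:20, 19:30] → after → excluded.
lunch [16:55, 21:15] → after → excluded.
onboarding [13:35, 21:15] → after → excluded.
rehearsal [21:00, 21:50] → after → excluded.
triage [09:55, 13:40] → after → excluded.
Among candidates, earliest start is 06:50 → design_review.

design_review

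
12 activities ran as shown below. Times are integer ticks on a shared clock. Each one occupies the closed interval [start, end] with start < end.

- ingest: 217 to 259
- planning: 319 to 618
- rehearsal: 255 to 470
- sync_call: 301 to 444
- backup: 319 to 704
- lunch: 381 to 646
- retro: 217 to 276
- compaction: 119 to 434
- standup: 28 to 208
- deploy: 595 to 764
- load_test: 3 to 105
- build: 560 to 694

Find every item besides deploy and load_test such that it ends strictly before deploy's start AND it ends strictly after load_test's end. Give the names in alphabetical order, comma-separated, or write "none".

compaction, ingest, rehearsal, retro, standup, sync_call

Conditions: its end is strictly before deploy's start (X.end < 595) AND its end is strictly after load_test's end (X.end > 105).
backup: end 704 < 595? ✗; end 704 > 105? ✓ → no.
build: end 694 < 595? ✗; end 694 > 105? ✓ → no.
compaction: end 434 < 595? ✓; end 434 > 105? ✓ → yes.
ingest: end 259 < 595? ✓; end 259 > 105? ✓ → yes.
lunch: end 646 < 595? ✗; end 646 > 105? ✓ → no.
planning: end 618 < 595? ✗; end 618 > 105? ✓ → no.
rehearsal: end 470 < 595? ✓; end 470 > 105? ✓ → yes.
retro: end 276 < 595? ✓; end 276 > 105? ✓ → yes.
standup: end 208 < 595? ✓; end 208 > 105? ✓ → yes.
sync_call: end 444 < 595? ✓; end 444 > 105? ✓ → yes.
Result: compaction, ingest, rehearsal, retro, standup, sync_call.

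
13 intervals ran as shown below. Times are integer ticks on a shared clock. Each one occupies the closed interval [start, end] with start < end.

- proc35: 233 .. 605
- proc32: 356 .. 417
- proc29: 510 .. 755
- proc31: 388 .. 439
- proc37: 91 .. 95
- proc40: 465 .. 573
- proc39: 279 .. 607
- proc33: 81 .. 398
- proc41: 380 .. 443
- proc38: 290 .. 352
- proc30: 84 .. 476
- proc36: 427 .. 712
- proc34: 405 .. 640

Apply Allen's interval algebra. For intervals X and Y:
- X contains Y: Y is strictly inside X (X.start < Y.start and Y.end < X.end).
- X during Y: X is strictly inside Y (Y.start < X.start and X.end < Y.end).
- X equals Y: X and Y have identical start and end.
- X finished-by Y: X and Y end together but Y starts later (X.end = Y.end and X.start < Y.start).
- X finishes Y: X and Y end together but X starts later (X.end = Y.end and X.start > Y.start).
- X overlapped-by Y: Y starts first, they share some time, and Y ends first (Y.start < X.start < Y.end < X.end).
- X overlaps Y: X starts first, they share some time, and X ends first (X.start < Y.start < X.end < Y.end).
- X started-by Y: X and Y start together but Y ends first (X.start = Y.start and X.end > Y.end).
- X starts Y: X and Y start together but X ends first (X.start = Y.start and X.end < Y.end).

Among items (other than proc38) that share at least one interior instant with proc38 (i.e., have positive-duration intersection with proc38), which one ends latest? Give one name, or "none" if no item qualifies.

Target proc38 = [290, 352].
proc29 [510, 755] → after → excluded.
proc30 [84, 476] → contains → candidate.
proc31 [388, 439] → after → excluded.
proc32 [356, 417] → after → excluded.
proc33 [81, 398] → contains → candidate.
proc34 [405, 640] → after → excluded.
proc35 [233, 605] → contains → candidate.
proc36 [427, 712] → after → excluded.
proc37 [91, 95] → before → excluded.
proc39 [279, 607] → contains → candidate.
proc40 [465, 573] → after → excluded.
proc41 [380, 443] → after → excluded.
Among candidates, latest end is 607 → proc39.

proc39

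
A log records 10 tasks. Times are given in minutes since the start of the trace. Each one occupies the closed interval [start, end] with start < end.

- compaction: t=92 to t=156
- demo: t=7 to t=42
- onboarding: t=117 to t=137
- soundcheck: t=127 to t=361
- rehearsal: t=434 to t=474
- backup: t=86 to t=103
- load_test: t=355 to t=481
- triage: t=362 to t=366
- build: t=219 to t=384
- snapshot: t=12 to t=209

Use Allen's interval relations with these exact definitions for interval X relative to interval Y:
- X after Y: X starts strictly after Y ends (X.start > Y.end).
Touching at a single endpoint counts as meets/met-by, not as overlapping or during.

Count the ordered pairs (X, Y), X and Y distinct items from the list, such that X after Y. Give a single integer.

30

Checking all 90 ordered pairs for relation 'after'; matching pairs in alphabetical order:
(backup, demo): backup after demo ✓
(build, backup): build after backup ✓
(build, compaction): build after compaction ✓
(build, demo): build after demo ✓
(build, onboarding): build after onboarding ✓
(build, snapshot): build after snapshot ✓
(compaction, demo): compaction after demo ✓
(load_test, backup): load_test after backup ✓
(load_test, compaction): load_test after compaction ✓
(load_test, demo): load_test after demo ✓
(load_test, onboarding): load_test after onboarding ✓
(load_test, snapshot): load_test after snapshot ✓
(onboarding, backup): onboarding after backup ✓
(onboarding, demo): onboarding after demo ✓
(rehearsal, backup): rehearsal after backup ✓
(rehearsal, build): rehearsal after build ✓
(rehearsal, compaction): rehearsal after compaction ✓
(rehearsal, demo): rehearsal after demo ✓
(rehearsal, onboarding): rehearsal after onboarding ✓
(rehearsal, snapshot): rehearsal after snapshot ✓
(rehearsal, soundcheck): rehearsal after soundcheck ✓
(rehearsal, triage): rehearsal after triage ✓
(soundcheck, backup): soundcheck after backup ✓
(soundcheck, demo): soundcheck after demo ✓
... plus 6 further pairs not listed.
Count: 30.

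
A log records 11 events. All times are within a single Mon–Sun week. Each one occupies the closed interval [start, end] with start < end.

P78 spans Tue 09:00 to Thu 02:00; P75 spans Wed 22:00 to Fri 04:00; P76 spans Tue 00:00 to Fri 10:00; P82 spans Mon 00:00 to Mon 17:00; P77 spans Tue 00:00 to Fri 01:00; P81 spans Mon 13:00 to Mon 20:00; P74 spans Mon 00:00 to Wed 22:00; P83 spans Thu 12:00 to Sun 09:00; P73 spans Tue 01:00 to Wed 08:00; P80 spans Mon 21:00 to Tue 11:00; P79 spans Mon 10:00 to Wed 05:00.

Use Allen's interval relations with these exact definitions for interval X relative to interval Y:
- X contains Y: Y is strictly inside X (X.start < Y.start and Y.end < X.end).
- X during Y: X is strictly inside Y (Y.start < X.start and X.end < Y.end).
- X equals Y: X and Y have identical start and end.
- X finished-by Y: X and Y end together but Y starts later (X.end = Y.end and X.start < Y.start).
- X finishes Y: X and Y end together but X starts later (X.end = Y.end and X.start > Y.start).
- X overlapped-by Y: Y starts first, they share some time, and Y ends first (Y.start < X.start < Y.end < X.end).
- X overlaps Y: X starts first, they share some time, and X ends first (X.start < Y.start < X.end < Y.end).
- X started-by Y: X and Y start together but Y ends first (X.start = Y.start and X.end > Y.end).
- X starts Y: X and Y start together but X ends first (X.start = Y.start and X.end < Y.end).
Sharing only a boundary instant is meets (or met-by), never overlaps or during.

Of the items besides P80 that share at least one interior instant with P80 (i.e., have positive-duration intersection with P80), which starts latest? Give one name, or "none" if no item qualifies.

Target P80 = [Mon 21:00, Tue 11:00].
P73 [Tue 01:00, Wed 08:00] → overlapped-by → candidate.
P74 [Mon 00:00, Wed 22:00] → contains → candidate.
P75 [Wed 22:00, Fri 04:00] → after → excluded.
P76 [Tue 00:00, Fri 10:00] → overlapped-by → candidate.
P77 [Tue 00:00, Fri 01:00] → overlapped-by → candidate.
P78 [Tue 09:00, Thu 02:00] → overlapped-by → candidate.
P79 [Mon 10:00, Wed 05:00] → contains → candidate.
P81 [Mon 13:00, Mon 20:00] → before → excluded.
P82 [Mon 00:00, Mon 17:00] → before → excluded.
P83 [Thu 12:00, Sun 09:00] → after → excluded.
Among candidates, latest start is Tue 09:00 → P78.

P78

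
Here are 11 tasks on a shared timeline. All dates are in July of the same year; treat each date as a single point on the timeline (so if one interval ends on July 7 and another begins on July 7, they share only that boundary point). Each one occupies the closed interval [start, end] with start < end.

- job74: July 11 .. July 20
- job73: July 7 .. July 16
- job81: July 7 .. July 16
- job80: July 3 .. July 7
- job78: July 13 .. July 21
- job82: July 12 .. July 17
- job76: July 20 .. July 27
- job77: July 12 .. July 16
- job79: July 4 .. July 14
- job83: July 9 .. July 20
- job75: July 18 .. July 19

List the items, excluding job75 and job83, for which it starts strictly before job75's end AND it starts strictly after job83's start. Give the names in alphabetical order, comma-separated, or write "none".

job74, job77, job78, job82

Conditions: its start is strictly before job75's end (X.start < July 19) AND its start is strictly after job83's start (X.start > July 9).
job73: start July 7 < July 19? ✓; start July 7 > July 9? ✗ → no.
job74: start July 11 < July 19? ✓; start July 11 > July 9? ✓ → yes.
job76: start July 20 < July 19? ✗; start July 20 > July 9? ✓ → no.
job77: start July 12 < July 19? ✓; start July 12 > July 9? ✓ → yes.
job78: start July 13 < July 19? ✓; start July 13 > July 9? ✓ → yes.
job79: start July 4 < July 19? ✓; start July 4 > July 9? ✗ → no.
job80: start July 3 < July 19? ✓; start July 3 > July 9? ✗ → no.
job81: start July 7 < July 19? ✓; start July 7 > July 9? ✗ → no.
job82: start July 12 < July 19? ✓; start July 12 > July 9? ✓ → yes.
Result: job74, job77, job78, job82.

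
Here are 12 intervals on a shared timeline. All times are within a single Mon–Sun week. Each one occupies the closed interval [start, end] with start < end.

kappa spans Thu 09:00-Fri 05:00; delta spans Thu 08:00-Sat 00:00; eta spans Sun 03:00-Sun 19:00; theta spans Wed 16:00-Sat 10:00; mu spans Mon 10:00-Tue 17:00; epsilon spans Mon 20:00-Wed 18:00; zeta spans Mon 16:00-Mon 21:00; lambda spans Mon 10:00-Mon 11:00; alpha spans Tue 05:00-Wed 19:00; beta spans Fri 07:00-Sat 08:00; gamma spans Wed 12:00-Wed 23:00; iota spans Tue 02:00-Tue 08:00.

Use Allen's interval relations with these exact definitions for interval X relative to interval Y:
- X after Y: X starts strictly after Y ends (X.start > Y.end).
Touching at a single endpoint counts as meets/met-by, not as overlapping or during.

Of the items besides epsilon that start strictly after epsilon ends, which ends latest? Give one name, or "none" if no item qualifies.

Target epsilon = [Mon 20:00, Wed 18:00].
alpha [Tue 05:00, Wed 19:00] → overlapped-by → excluded.
beta [Fri 07:00, Sat 08:00] → after → candidate.
delta [Thu 08:00, Sat 00:00] → after → candidate.
eta [Sun 03:00, Sun 19:00] → after → candidate.
gamma [Wed 12:00, Wed 23:00] → overlapped-by → excluded.
iota [Tue 02:00, Tue 08:00] → during → excluded.
kappa [Thu 09:00, Fri 05:00] → after → candidate.
lambda [Mon 10:00, Mon 11:00] → before → excluded.
mu [Mon 10:00, Tue 17:00] → overlaps → excluded.
theta [Wed 16:00, Sat 10:00] → overlapped-by → excluded.
zeta [Mon 16:00, Mon 21:00] → overlaps → excluded.
Among candidates, latest end is Sun 19:00 → eta.

eta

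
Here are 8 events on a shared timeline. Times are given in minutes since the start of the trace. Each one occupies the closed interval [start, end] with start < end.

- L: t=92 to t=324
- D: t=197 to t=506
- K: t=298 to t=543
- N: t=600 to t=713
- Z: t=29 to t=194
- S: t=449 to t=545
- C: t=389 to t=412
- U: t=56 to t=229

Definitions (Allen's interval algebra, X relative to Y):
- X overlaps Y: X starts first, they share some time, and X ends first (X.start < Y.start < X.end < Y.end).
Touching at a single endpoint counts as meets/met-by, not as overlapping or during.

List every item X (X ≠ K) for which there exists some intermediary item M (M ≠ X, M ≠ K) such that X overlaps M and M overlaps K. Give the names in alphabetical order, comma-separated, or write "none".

Target K = [t=298, t=543].
Intermediaries M with M overlaps K: D, L.
Via D — items with X overlaps D: L, U.
Via L — items with X overlaps L: U, Z.
Union: L, U, Z.

L, U, Z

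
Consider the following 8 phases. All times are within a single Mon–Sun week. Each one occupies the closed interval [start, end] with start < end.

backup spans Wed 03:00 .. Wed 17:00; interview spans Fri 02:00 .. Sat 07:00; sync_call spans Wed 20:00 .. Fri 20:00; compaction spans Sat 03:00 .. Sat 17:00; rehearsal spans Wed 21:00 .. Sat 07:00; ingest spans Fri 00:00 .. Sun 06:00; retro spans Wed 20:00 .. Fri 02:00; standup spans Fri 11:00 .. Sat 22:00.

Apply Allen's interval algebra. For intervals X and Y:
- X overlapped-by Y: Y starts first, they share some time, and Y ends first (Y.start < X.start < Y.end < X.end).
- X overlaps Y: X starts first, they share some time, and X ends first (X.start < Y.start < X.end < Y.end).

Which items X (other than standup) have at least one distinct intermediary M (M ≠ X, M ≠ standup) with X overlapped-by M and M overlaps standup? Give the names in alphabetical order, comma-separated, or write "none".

compaction, ingest, interview, rehearsal

Target standup = [Fri 11:00, Sat 22:00].
Intermediaries M with M overlaps standup: interview, rehearsal, sync_call.
Via interview — items with X overlapped-by interview: compaction.
Via rehearsal — items with X overlapped-by rehearsal: compaction, ingest.
Via sync_call — items with X overlapped-by sync_call: ingest, interview, rehearsal.
Union: compaction, ingest, interview, rehearsal.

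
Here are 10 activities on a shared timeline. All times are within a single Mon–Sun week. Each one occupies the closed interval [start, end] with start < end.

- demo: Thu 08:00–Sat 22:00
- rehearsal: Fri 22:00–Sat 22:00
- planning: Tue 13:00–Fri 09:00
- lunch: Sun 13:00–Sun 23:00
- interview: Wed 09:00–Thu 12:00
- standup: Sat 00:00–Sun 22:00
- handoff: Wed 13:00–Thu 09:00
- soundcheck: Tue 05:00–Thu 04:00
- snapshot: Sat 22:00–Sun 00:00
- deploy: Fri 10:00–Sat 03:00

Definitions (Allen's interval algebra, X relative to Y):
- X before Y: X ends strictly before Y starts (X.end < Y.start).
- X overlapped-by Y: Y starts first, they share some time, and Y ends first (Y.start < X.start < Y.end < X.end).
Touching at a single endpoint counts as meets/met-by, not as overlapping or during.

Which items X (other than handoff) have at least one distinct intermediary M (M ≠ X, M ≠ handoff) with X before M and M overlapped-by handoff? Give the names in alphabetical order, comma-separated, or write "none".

Target handoff = [Wed 13:00, Thu 09:00].
Intermediaries M with M overlapped-by handoff: demo.
Via demo — items with X before demo: soundcheck.
Union: soundcheck.

soundcheck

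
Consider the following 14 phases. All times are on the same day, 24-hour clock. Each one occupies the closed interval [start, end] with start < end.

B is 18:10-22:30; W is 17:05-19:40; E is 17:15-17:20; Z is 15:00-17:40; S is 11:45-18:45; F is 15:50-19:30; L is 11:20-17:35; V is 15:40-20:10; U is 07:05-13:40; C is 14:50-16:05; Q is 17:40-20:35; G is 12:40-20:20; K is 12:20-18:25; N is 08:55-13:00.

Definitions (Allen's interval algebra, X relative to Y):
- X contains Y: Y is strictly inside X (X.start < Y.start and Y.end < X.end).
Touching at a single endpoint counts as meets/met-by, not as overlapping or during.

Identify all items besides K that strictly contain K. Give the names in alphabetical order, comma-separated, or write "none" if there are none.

S

Target K = [12:20, 18:25].
B [18:10, 22:30] → overlapped-by → no.
C [14:50, 16:05] → during → no.
E [17:15, 17:20] → during → no.
F [15:50, 19:30] → overlapped-by → no.
G [12:40, 20:20] → overlapped-by → no.
L [11:20, 17:35] → overlaps → no.
N [08:55, 13:00] → overlaps → no.
Q [17:40, 20:35] → overlapped-by → no.
S [11:45, 18:45] → contains → yes.
U [07:05, 13:40] → overlaps → no.
V [15:40, 20:10] → overlapped-by → no.
W [17:05, 19:40] → overlapped-by → no.
Z [15:00, 17:40] → during → no.
Result: S.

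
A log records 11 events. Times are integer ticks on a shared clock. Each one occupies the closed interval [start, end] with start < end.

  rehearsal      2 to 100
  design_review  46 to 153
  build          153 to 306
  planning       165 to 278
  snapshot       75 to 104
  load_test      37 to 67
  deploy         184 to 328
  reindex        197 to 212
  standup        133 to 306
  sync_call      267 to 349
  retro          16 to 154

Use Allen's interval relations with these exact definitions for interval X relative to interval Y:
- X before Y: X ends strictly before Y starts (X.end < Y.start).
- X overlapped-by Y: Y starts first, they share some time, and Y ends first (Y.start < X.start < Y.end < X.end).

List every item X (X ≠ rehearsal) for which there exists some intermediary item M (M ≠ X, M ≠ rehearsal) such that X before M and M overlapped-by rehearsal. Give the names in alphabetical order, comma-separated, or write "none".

load_test

Target rehearsal = [2, 100].
Intermediaries M with M overlapped-by rehearsal: design_review, retro, snapshot.
Via design_review — items with X before design_review: none.
Via retro — items with X before retro: none.
Via snapshot — items with X before snapshot: load_test.
Union: load_test.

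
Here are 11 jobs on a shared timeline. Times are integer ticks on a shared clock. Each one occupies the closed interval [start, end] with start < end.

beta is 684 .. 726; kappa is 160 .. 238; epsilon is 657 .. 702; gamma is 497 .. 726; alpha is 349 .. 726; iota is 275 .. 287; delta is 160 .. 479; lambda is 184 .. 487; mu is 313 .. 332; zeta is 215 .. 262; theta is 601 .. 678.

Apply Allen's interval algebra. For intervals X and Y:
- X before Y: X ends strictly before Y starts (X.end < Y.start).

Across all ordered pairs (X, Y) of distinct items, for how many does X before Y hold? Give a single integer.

Checking all 110 ordered pairs for relation 'before'; matching pairs in alphabetical order:
(delta, beta): delta before beta ✓
(delta, epsilon): delta before epsilon ✓
(delta, gamma): delta before gamma ✓
(delta, theta): delta before theta ✓
(iota, alpha): iota before alpha ✓
(iota, beta): iota before beta ✓
(iota, epsilon): iota before epsilon ✓
(iota, gamma): iota before gamma ✓
(iota, mu): iota before mu ✓
(iota, theta): iota before theta ✓
(kappa, alpha): kappa before alpha ✓
(kappa, beta): kappa before beta ✓
(kappa, epsilon): kappa before epsilon ✓
(kappa, gamma): kappa before gamma ✓
(kappa, iota): kappa before iota ✓
(kappa, mu): kappa before mu ✓
(kappa, theta): kappa before theta ✓
(lambda, beta): lambda before beta ✓
(lambda, epsilon): lambda before epsilon ✓
(lambda, gamma): lambda before gamma ✓
(lambda, theta): lambda before theta ✓
(mu, alpha): mu before alpha ✓
(mu, beta): mu before beta ✓
(mu, epsilon): mu before epsilon ✓
... plus 10 further pairs not listed.
Count: 34.

34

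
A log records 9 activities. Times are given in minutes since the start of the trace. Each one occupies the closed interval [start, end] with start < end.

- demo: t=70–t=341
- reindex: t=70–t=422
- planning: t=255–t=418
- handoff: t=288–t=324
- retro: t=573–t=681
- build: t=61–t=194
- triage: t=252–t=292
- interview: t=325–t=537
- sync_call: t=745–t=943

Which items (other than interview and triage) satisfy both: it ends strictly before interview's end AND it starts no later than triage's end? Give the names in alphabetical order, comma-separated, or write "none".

build, demo, handoff, planning, reindex

Conditions: its end is strictly before interview's end (X.end < t=537) AND its start is no later than triage's end (X.start <= t=292).
build: end t=194 < t=537? ✓; start t=61 <= t=292? ✓ → yes.
demo: end t=341 < t=537? ✓; start t=70 <= t=292? ✓ → yes.
handoff: end t=324 < t=537? ✓; start t=288 <= t=292? ✓ → yes.
planning: end t=418 < t=537? ✓; start t=255 <= t=292? ✓ → yes.
reindex: end t=422 < t=537? ✓; start t=70 <= t=292? ✓ → yes.
retro: end t=681 < t=537? ✗; start t=573 <= t=292? ✗ → no.
sync_call: end t=943 < t=537? ✗; start t=745 <= t=292? ✗ → no.
Result: build, demo, handoff, planning, reindex.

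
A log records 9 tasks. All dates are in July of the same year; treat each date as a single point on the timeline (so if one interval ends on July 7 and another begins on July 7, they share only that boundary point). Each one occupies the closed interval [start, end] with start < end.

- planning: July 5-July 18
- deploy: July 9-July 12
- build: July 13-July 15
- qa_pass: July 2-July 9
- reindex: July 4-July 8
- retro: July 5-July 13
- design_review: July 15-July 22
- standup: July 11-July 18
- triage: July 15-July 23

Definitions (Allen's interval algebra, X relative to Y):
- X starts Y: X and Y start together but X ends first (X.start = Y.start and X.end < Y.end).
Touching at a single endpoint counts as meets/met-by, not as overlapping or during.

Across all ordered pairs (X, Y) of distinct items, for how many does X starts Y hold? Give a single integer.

2

Checking all 72 ordered pairs for relation 'starts'; matching pairs in alphabetical order:
(design_review, triage): design_review starts triage ✓
(retro, planning): retro starts planning ✓
Count: 2.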